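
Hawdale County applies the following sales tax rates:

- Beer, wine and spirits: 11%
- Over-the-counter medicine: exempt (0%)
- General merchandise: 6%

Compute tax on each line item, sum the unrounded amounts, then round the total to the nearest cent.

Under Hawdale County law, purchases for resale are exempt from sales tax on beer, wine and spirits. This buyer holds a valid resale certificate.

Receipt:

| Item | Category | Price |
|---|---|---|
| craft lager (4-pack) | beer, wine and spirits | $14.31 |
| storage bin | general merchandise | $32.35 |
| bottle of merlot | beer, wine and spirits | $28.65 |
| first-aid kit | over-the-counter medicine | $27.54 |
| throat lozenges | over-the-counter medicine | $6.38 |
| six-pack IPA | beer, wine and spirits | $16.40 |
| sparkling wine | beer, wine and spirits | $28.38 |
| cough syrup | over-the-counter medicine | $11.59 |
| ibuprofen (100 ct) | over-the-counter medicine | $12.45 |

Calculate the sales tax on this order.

Craft lager (4-pack) $14.31: beer, wine and spirits, buyer-exempt → 0% → $0.00
Storage bin $32.35: general merchandise → 6% → $1.941
Bottle of merlot $28.65: beer, wine and spirits, buyer-exempt → 0% → $0.00
First-aid kit $27.54: over-the-counter medicine → 0% → $0.00
Throat lozenges $6.38: over-the-counter medicine → 0% → $0.00
Six-pack IPA $16.40: beer, wine and spirits, buyer-exempt → 0% → $0.00
Sparkling wine $28.38: beer, wine and spirits, buyer-exempt → 0% → $0.00
Cough syrup $11.59: over-the-counter medicine → 0% → $0.00
Ibuprofen (100 ct) $12.45: over-the-counter medicine → 0% → $0.00
Unrounded tax sum = $1.941 → $1.94

$1.94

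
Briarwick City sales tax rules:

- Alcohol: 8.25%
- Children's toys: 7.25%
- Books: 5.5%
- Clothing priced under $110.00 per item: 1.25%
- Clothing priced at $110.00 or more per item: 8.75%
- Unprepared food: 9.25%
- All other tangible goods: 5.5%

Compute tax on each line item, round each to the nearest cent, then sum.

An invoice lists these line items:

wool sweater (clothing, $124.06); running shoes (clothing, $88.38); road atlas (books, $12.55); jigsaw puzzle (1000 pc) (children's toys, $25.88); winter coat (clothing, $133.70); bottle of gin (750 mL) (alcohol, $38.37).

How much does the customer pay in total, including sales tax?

Wool sweater $124.06: clothing, $110.00 or more → 8.75% → $10.86
Running shoes $88.38: clothing, under $110.00 → 1.25% → $1.10
Road atlas $12.55: books → 5.5% → $0.69
Jigsaw puzzle (1000 pc) $25.88: children's toys → 7.25% → $1.88
Winter coat $133.70: clothing, $110.00 or more → 8.75% → $11.70
Bottle of gin (750 mL) $38.37: alcohol → 8.25% → $3.17
Subtotal = $422.94; tax = $29.40; total due = $452.34

$452.34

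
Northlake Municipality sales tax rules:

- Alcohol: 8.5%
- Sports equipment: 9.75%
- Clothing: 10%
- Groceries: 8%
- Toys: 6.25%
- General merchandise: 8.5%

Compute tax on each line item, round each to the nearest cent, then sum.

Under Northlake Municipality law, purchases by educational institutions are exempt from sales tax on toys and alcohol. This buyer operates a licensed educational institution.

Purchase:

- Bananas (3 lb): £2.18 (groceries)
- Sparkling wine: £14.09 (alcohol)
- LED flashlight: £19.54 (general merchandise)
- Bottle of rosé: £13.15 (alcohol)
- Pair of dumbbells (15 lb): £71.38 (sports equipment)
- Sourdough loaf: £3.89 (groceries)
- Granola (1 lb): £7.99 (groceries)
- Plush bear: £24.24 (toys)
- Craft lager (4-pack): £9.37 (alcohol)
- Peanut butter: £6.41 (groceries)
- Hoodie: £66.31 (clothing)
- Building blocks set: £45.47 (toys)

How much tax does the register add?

£16.88

Bananas (3 lb) £2.18: groceries → 8% → £0.17
Sparkling wine £14.09: alcohol, buyer-exempt → 0% → £0.00
LED flashlight £19.54: general merchandise → 8.5% → £1.66
Bottle of rosé £13.15: alcohol, buyer-exempt → 0% → £0.00
Pair of dumbbells (15 lb) £71.38: sports equipment → 9.75% → £6.96
Sourdough loaf £3.89: groceries → 8% → £0.31
Granola (1 lb) £7.99: groceries → 8% → £0.64
Plush bear £24.24: toys, buyer-exempt → 0% → £0.00
Craft lager (4-pack) £9.37: alcohol, buyer-exempt → 0% → £0.00
Peanut butter £6.41: groceries → 8% → £0.51
Hoodie £66.31: clothing → 10% → £6.63
Building blocks set £45.47: toys, buyer-exempt → 0% → £0.00
Total tax = £0.17 + £1.66 + £6.96 + £0.31 + £0.64 + £0.51 + £6.63 = £16.88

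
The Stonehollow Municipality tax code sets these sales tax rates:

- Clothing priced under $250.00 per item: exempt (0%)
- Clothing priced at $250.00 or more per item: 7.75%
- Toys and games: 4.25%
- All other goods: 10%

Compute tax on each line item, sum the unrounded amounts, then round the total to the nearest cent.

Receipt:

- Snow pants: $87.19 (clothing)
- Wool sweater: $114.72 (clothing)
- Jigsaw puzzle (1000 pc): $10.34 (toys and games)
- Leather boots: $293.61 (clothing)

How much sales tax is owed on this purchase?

Snow pants $87.19: clothing, under $250.00 → 0% → $0.00
Wool sweater $114.72: clothing, under $250.00 → 0% → $0.00
Jigsaw puzzle (1000 pc) $10.34: toys and games → 4.25% → $0.43945
Leather boots $293.61: clothing, $250.00 or more → 7.75% → $22.754775
Unrounded tax sum = $23.194225 → $23.19

$23.19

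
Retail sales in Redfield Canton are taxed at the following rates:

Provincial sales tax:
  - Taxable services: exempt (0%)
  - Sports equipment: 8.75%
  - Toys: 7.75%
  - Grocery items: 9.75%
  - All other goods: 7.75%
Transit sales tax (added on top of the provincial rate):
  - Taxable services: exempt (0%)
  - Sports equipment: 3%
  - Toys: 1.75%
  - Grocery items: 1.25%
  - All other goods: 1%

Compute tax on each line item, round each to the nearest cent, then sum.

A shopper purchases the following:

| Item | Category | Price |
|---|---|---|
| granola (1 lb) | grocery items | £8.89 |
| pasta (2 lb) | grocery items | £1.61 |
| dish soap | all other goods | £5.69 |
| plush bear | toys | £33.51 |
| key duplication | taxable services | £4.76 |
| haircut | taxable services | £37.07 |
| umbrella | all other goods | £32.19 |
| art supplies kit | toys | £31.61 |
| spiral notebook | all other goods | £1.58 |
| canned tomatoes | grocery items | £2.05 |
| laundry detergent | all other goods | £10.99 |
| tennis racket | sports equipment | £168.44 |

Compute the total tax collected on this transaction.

Granola (1 lb) £8.89: grocery items → 9.75% + 1.25% transit = 11% → £0.98
Pasta (2 lb) £1.61: grocery items → 9.75% + 1.25% transit = 11% → £0.18
Dish soap £5.69: all other goods → 7.75% + 1% transit = 8.75% → £0.50
Plush bear £33.51: toys → 7.75% + 1.75% transit = 9.5% → £3.18
Key duplication £4.76: taxable services → 0% + 0% transit = 0% → £0.00
Haircut £37.07: taxable services → 0% + 0% transit = 0% → £0.00
Umbrella £32.19: all other goods → 7.75% + 1% transit = 8.75% → £2.82
Art supplies kit £31.61: toys → 7.75% + 1.75% transit = 9.5% → £3.00
Spiral notebook £1.58: all other goods → 7.75% + 1% transit = 8.75% → £0.14
Canned tomatoes £2.05: grocery items → 9.75% + 1.25% transit = 11% → £0.23
Laundry detergent £10.99: all other goods → 7.75% + 1% transit = 8.75% → £0.96
Tennis racket £168.44: sports equipment → 8.75% + 3% transit = 11.75% → £19.79
Total tax = £0.98 + £0.18 + £0.50 + £3.18 + £2.82 + £3.00 + £0.14 + £0.23 + £0.96 + £19.79 = £31.78

£31.78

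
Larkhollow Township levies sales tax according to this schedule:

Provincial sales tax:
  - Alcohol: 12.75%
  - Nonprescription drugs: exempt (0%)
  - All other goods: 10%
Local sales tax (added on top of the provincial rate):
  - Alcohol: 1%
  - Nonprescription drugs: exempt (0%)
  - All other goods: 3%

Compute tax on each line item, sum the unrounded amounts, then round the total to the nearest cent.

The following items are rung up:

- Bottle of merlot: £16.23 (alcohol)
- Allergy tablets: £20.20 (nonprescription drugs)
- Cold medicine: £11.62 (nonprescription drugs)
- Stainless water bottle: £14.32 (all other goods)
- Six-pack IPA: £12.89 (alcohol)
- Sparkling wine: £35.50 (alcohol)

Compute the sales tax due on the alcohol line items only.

Bottle of merlot £16.23: alcohol → 12.75% + 1% local = 13.75% → £2.231625
Six-pack IPA £12.89: alcohol → 12.75% + 1% local = 13.75% → £1.772375
Sparkling wine £35.50: alcohol → 12.75% + 1% local = 13.75% → £4.88125
Tax on alcohol: unrounded sum = £8.88525 → £8.89

£8.89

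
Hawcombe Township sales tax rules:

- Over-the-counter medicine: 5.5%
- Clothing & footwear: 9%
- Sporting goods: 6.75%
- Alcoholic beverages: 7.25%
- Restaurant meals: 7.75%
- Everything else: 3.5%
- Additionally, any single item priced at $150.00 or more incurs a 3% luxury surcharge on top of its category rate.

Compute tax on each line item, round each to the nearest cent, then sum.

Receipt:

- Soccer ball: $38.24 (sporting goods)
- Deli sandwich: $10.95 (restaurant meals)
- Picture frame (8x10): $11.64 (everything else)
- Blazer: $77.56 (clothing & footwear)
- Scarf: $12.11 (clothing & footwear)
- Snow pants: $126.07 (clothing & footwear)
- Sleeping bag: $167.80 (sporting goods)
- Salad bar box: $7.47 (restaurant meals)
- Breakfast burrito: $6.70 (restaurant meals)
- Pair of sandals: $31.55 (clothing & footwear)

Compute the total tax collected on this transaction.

Soccer ball $38.24: sporting goods → 6.75% → $2.58
Deli sandwich $10.95: restaurant meals → 7.75% → $0.85
Picture frame (8x10) $11.64: everything else → 3.5% → $0.41
Blazer $77.56: clothing & footwear → 9% → $6.98
Scarf $12.11: clothing & footwear → 9% → $1.09
Snow pants $126.07: clothing & footwear → 9% → $11.35
Sleeping bag $167.80: sporting goods → 6.75% + 3% surcharge = 9.75% → $16.36
Salad bar box $7.47: restaurant meals → 7.75% → $0.58
Breakfast burrito $6.70: restaurant meals → 7.75% → $0.52
Pair of sandals $31.55: clothing & footwear → 9% → $2.84
Total tax = $2.58 + $0.85 + $0.41 + $6.98 + $1.09 + $11.35 + $16.36 + $0.58 + $0.52 + $2.84 = $43.56

$43.56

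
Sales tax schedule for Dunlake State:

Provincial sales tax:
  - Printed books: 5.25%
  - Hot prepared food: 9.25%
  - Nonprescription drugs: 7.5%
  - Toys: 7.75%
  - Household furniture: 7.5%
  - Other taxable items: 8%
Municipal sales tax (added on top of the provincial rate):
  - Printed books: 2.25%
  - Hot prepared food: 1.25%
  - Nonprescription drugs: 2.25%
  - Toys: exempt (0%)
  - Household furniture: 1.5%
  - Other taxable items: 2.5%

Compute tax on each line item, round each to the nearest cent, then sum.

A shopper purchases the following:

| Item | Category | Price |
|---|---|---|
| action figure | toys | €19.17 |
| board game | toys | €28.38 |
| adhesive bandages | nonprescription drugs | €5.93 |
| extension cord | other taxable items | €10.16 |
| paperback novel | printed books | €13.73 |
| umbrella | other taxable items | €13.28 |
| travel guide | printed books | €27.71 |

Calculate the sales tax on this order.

€9.84

Action figure €19.17: toys → 7.75% + 0% municipal = 7.75% → €1.49
Board game €28.38: toys → 7.75% + 0% municipal = 7.75% → €2.20
Adhesive bandages €5.93: nonprescription drugs → 7.5% + 2.25% municipal = 9.75% → €0.58
Extension cord €10.16: other taxable items → 8% + 2.5% municipal = 10.5% → €1.07
Paperback novel €13.73: printed books → 5.25% + 2.25% municipal = 7.5% → €1.03
Umbrella €13.28: other taxable items → 8% + 2.5% municipal = 10.5% → €1.39
Travel guide €27.71: printed books → 5.25% + 2.25% municipal = 7.5% → €2.08
Total tax = €1.49 + €2.20 + €0.58 + €1.07 + €1.03 + €1.39 + €2.08 = €9.84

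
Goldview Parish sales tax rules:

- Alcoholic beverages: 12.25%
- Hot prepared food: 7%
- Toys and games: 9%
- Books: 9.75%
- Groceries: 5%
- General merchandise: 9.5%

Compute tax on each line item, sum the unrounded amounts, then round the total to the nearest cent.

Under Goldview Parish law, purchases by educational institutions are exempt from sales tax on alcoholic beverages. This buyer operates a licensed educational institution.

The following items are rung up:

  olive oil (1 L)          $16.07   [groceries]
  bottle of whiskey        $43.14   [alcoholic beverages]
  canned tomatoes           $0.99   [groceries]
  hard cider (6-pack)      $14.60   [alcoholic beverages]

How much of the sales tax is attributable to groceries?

$0.85

Olive oil (1 L) $16.07: groceries → 5% → $0.8035
Canned tomatoes $0.99: groceries → 5% → $0.0495
Tax on groceries: unrounded sum = $0.853 → $0.85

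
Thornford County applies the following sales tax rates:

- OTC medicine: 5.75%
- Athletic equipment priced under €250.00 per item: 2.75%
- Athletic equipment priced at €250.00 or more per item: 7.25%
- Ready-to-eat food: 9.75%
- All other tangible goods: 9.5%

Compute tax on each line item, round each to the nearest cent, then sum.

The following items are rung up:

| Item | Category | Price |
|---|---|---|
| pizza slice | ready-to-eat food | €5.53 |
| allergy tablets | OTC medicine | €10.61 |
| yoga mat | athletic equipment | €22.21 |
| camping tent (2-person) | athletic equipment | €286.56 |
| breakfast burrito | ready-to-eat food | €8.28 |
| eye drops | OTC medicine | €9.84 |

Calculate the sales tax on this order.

Pizza slice €5.53: ready-to-eat food → 9.75% → €0.54
Allergy tablets €10.61: OTC medicine → 5.75% → €0.61
Yoga mat €22.21: athletic equipment, under €250.00 → 2.75% → €0.61
Camping tent (2-person) €286.56: athletic equipment, €250.00 or more → 7.25% → €20.78
Breakfast burrito €8.28: ready-to-eat food → 9.75% → €0.81
Eye drops €9.84: OTC medicine → 5.75% → €0.57
Total tax = €0.54 + €0.61 + €0.61 + €20.78 + €0.81 + €0.57 = €23.92

€23.92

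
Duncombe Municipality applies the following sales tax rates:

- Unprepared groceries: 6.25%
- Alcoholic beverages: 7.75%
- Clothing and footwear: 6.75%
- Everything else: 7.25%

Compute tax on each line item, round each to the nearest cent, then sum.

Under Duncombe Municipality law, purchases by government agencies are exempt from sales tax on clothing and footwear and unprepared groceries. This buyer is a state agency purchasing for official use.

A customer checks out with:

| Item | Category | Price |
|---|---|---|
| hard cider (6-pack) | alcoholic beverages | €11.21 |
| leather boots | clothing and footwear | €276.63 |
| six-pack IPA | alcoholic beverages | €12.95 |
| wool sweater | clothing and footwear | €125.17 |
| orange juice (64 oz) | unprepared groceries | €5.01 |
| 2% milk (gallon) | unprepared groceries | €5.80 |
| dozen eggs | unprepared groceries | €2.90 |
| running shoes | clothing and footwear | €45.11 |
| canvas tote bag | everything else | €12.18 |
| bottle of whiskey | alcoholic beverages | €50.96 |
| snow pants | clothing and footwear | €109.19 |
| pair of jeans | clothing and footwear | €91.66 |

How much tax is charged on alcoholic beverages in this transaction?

€5.82

Hard cider (6-pack) €11.21: alcoholic beverages → 7.75% → €0.87
Six-pack IPA €12.95: alcoholic beverages → 7.75% → €1.00
Bottle of whiskey €50.96: alcoholic beverages → 7.75% → €3.95
Tax on alcoholic beverages = €0.87 + €1.00 + €3.95 = €5.82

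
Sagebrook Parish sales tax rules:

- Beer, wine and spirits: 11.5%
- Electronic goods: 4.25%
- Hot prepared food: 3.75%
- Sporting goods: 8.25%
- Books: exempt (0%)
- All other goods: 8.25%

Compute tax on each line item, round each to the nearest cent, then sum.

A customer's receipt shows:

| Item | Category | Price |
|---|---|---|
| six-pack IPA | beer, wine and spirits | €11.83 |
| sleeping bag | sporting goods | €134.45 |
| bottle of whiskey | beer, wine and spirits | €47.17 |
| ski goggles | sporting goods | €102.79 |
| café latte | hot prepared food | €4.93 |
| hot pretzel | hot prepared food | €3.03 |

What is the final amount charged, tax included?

Six-pack IPA €11.83: beer, wine and spirits → 11.5% → €1.36
Sleeping bag €134.45: sporting goods → 8.25% → €11.09
Bottle of whiskey €47.17: beer, wine and spirits → 11.5% → €5.42
Ski goggles €102.79: sporting goods → 8.25% → €8.48
Café latte €4.93: hot prepared food → 3.75% → €0.18
Hot pretzel €3.03: hot prepared food → 3.75% → €0.11
Subtotal = €304.20; tax = €26.64; total due = €330.84

€330.84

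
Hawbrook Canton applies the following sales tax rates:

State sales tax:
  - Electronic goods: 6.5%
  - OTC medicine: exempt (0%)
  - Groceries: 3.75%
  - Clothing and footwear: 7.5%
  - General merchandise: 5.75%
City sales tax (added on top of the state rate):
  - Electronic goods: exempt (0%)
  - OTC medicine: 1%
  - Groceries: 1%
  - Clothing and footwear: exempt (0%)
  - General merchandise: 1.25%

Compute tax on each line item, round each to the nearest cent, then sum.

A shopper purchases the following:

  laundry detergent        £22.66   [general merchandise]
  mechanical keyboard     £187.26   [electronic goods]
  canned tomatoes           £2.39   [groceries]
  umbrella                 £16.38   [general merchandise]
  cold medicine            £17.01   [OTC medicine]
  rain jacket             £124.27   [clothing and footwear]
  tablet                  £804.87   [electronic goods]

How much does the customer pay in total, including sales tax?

Laundry detergent £22.66: general merchandise → 5.75% + 1.25% city = 7% → £1.59
Mechanical keyboard £187.26: electronic goods → 6.5% + 0% city = 6.5% → £12.17
Canned tomatoes £2.39: groceries → 3.75% + 1% city = 4.75% → £0.11
Umbrella £16.38: general merchandise → 5.75% + 1.25% city = 7% → £1.15
Cold medicine £17.01: OTC medicine → 0% + 1% city = 1% → £0.17
Rain jacket £124.27: clothing and footwear → 7.5% + 0% city = 7.5% → £9.32
Tablet £804.87: electronic goods → 6.5% + 0% city = 6.5% → £52.32
Subtotal = £1174.84; tax = £76.83; total due = £1251.67

£1251.67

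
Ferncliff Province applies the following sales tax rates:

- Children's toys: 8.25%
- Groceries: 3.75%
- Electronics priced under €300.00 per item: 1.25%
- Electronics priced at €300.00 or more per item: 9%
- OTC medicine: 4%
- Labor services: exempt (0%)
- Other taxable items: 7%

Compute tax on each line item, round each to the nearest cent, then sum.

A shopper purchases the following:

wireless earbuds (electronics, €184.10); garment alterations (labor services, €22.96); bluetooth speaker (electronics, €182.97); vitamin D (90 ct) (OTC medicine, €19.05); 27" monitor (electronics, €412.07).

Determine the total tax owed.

€42.44

Wireless earbuds €184.10: electronics, under €300.00 → 1.25% → €2.30
Garment alterations €22.96: labor services → 0% → €0.00
Bluetooth speaker €182.97: electronics, under €300.00 → 1.25% → €2.29
Vitamin D (90 ct) €19.05: OTC medicine → 4% → €0.76
27" monitor €412.07: electronics, €300.00 or more → 9% → €37.09
Total tax = €2.30 + €2.29 + €0.76 + €37.09 = €42.44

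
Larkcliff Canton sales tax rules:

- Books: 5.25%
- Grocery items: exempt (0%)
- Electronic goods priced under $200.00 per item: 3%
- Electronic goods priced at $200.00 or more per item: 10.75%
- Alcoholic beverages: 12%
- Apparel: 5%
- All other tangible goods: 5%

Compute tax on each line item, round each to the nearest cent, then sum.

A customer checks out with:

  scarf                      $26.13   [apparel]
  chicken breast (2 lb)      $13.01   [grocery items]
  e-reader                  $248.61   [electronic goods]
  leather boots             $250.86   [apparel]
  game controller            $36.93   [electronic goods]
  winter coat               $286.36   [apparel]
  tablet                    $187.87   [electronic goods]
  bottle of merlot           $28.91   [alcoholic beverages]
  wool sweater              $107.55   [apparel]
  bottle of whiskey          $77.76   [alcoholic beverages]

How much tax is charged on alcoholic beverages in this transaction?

Bottle of merlot $28.91: alcoholic beverages → 12% → $3.47
Bottle of whiskey $77.76: alcoholic beverages → 12% → $9.33
Tax on alcoholic beverages = $3.47 + $9.33 = $12.80

$12.80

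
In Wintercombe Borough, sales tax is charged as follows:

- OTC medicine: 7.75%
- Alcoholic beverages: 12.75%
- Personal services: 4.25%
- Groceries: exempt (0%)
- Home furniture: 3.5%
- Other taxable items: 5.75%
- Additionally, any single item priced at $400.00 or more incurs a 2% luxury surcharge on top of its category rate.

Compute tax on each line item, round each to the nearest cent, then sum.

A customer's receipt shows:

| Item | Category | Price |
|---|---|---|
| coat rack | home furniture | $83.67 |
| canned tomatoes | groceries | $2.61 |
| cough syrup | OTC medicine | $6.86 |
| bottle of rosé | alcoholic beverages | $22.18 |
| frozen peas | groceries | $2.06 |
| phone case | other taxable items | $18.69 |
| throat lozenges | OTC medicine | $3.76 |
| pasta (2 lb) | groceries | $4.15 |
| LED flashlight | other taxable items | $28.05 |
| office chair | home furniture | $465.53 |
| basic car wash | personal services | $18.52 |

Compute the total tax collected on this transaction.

$35.65

Coat rack $83.67: home furniture → 3.5% → $2.93
Canned tomatoes $2.61: groceries → 0% → $0.00
Cough syrup $6.86: OTC medicine → 7.75% → $0.53
Bottle of rosé $22.18: alcoholic beverages → 12.75% → $2.83
Frozen peas $2.06: groceries → 0% → $0.00
Phone case $18.69: other taxable items → 5.75% → $1.07
Throat lozenges $3.76: OTC medicine → 7.75% → $0.29
Pasta (2 lb) $4.15: groceries → 0% → $0.00
LED flashlight $28.05: other taxable items → 5.75% → $1.61
Office chair $465.53: home furniture → 3.5% + 2% surcharge = 5.5% → $25.60
Basic car wash $18.52: personal services → 4.25% → $0.79
Total tax = $2.93 + $0.53 + $2.83 + $1.07 + $0.29 + $1.61 + $25.60 + $0.79 = $35.65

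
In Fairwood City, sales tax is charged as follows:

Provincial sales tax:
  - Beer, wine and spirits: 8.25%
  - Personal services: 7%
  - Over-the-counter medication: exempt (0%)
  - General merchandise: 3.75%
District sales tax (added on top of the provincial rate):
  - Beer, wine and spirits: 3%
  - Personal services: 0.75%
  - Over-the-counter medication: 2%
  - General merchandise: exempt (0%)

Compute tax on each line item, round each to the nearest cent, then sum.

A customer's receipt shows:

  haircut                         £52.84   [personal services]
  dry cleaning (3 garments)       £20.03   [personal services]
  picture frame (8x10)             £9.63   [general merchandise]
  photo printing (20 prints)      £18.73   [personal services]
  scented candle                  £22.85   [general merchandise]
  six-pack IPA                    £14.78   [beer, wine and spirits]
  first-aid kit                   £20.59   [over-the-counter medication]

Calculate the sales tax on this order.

£10.39

Haircut £52.84: personal services → 7% + 0.75% district = 7.75% → £4.10
Dry cleaning (3 garments) £20.03: personal services → 7% + 0.75% district = 7.75% → £1.55
Picture frame (8x10) £9.63: general merchandise → 3.75% + 0% district = 3.75% → £0.36
Photo printing (20 prints) £18.73: personal services → 7% + 0.75% district = 7.75% → £1.45
Scented candle £22.85: general merchandise → 3.75% + 0% district = 3.75% → £0.86
Six-pack IPA £14.78: beer, wine and spirits → 8.25% + 3% district = 11.25% → £1.66
First-aid kit £20.59: over-the-counter medication → 0% + 2% district = 2% → £0.41
Total tax = £4.10 + £1.55 + £0.36 + £1.45 + £0.86 + £1.66 + £0.41 = £10.39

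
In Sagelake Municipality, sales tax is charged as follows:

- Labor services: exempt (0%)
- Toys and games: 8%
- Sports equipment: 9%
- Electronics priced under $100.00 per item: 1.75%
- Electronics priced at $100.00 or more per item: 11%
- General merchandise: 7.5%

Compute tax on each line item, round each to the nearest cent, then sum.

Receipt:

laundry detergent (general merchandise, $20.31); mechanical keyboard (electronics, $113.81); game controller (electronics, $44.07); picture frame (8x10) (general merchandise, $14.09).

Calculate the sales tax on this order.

Laundry detergent $20.31: general merchandise → 7.5% → $1.52
Mechanical keyboard $113.81: electronics, $100.00 or more → 11% → $12.52
Game controller $44.07: electronics, under $100.00 → 1.75% → $0.77
Picture frame (8x10) $14.09: general merchandise → 7.5% → $1.06
Total tax = $1.52 + $12.52 + $0.77 + $1.06 = $15.87

$15.87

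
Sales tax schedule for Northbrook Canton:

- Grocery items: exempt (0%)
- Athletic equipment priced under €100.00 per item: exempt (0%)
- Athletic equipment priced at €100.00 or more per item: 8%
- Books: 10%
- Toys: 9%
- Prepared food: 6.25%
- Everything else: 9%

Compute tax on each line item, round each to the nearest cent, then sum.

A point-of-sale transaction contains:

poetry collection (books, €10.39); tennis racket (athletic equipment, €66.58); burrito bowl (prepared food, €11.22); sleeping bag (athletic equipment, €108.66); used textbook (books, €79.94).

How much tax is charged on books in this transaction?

Poetry collection €10.39: books → 10% → €1.04
Used textbook €79.94: books → 10% → €7.99
Tax on books = €1.04 + €7.99 = €9.03

€9.03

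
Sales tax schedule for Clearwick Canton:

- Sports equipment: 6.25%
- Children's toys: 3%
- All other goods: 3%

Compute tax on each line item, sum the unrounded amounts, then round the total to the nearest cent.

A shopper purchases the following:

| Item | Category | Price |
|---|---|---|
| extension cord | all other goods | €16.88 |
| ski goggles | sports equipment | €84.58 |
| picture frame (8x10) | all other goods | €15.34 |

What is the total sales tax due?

€6.25

Extension cord €16.88: all other goods → 3% → €0.5064
Ski goggles €84.58: sports equipment → 6.25% → €5.28625
Picture frame (8x10) €15.34: all other goods → 3% → €0.4602
Unrounded tax sum = €6.25285 → €6.25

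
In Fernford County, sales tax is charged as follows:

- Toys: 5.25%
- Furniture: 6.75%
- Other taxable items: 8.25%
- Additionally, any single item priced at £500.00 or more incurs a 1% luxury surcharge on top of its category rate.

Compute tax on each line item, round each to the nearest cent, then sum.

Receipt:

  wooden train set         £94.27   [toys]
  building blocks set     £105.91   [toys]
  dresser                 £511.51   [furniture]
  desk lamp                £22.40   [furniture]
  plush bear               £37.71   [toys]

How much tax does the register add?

Wooden train set £94.27: toys → 5.25% → £4.95
Building blocks set £105.91: toys → 5.25% → £5.56
Dresser £511.51: furniture → 6.75% + 1% surcharge = 7.75% → £39.64
Desk lamp £22.40: furniture → 6.75% → £1.51
Plush bear £37.71: toys → 5.25% → £1.98
Total tax = £4.95 + £5.56 + £39.64 + £1.51 + £1.98 = £53.64

£53.64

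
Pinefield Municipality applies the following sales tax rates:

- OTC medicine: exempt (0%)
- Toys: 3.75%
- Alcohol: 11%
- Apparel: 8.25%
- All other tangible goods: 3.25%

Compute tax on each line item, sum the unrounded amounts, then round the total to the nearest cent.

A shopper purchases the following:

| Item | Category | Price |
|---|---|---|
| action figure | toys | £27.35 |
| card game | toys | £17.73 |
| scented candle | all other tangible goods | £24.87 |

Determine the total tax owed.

£2.50

Action figure £27.35: toys → 3.75% → £1.025625
Card game £17.73: toys → 3.75% → £0.664875
Scented candle £24.87: all other tangible goods → 3.25% → £0.808275
Unrounded tax sum = £2.498775 → £2.50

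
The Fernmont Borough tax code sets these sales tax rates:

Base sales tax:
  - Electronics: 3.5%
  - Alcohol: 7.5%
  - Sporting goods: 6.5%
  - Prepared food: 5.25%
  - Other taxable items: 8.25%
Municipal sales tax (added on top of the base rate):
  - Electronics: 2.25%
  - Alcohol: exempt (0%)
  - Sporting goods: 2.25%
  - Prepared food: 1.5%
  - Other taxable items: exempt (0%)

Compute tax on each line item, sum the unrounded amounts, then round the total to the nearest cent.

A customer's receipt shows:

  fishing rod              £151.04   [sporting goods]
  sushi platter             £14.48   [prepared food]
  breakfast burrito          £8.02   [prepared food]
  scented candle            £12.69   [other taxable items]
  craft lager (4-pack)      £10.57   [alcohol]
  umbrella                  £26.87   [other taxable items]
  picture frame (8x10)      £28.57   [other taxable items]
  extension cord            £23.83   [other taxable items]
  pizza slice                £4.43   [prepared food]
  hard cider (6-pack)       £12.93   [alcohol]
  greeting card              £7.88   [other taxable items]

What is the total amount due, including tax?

Fishing rod £151.04: sporting goods → 6.5% + 2.25% municipal = 8.75% → £13.216
Sushi platter £14.48: prepared food → 5.25% + 1.5% municipal = 6.75% → £0.9774
Breakfast burrito £8.02: prepared food → 5.25% + 1.5% municipal = 6.75% → £0.54135
Scented candle £12.69: other taxable items → 8.25% + 0% municipal = 8.25% → £1.046925
Craft lager (4-pack) £10.57: alcohol → 7.5% + 0% municipal = 7.5% → £0.79275
Umbrella £26.87: other taxable items → 8.25% + 0% municipal = 8.25% → £2.216775
Picture frame (8x10) £28.57: other taxable items → 8.25% + 0% municipal = 8.25% → £2.357025
Extension cord £23.83: other taxable items → 8.25% + 0% municipal = 8.25% → £1.965975
Pizza slice £4.43: prepared food → 5.25% + 1.5% municipal = 6.75% → £0.299025
Hard cider (6-pack) £12.93: alcohol → 7.5% + 0% municipal = 7.5% → £0.96975
Greeting card £7.88: other taxable items → 8.25% + 0% municipal = 8.25% → £0.6501
Subtotal = £301.31; unrounded tax = £25.033075 → £25.03; total due = £326.34

£326.34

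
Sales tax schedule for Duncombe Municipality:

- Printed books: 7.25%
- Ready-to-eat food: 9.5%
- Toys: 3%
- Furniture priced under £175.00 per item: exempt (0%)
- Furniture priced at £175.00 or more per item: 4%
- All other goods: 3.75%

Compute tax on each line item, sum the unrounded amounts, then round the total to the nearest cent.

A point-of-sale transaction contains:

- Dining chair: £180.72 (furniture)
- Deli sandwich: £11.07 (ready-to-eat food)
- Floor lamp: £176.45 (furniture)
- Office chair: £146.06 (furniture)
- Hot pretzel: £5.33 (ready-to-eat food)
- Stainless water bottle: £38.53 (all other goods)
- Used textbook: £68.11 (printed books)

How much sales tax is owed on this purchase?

Dining chair £180.72: furniture, £175.00 or more → 4% → £7.2288
Deli sandwich £11.07: ready-to-eat food → 9.5% → £1.05165
Floor lamp £176.45: furniture, £175.00 or more → 4% → £7.058
Office chair £146.06: furniture, under £175.00 → 0% → £0.00
Hot pretzel £5.33: ready-to-eat food → 9.5% → £0.50635
Stainless water bottle £38.53: all other goods → 3.75% → £1.444875
Used textbook £68.11: printed books → 7.25% → £4.937975
Unrounded tax sum = £22.22765 → £22.23

£22.23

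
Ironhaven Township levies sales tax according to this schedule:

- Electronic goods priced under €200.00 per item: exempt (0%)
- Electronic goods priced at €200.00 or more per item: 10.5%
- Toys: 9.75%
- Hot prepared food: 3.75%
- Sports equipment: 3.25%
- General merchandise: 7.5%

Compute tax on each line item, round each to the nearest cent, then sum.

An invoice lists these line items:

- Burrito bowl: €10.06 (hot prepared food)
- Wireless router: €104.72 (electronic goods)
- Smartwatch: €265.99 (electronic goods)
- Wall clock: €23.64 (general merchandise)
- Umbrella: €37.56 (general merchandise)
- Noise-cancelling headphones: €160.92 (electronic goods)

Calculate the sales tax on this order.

Burrito bowl €10.06: hot prepared food → 3.75% → €0.38
Wireless router €104.72: electronic goods, under €200.00 → 0% → €0.00
Smartwatch €265.99: electronic goods, €200.00 or more → 10.5% → €27.93
Wall clock €23.64: general merchandise → 7.5% → €1.77
Umbrella €37.56: general merchandise → 7.5% → €2.82
Noise-cancelling headphones €160.92: electronic goods, under €200.00 → 0% → €0.00
Total tax = €0.38 + €27.93 + €1.77 + €2.82 = €32.90

€32.90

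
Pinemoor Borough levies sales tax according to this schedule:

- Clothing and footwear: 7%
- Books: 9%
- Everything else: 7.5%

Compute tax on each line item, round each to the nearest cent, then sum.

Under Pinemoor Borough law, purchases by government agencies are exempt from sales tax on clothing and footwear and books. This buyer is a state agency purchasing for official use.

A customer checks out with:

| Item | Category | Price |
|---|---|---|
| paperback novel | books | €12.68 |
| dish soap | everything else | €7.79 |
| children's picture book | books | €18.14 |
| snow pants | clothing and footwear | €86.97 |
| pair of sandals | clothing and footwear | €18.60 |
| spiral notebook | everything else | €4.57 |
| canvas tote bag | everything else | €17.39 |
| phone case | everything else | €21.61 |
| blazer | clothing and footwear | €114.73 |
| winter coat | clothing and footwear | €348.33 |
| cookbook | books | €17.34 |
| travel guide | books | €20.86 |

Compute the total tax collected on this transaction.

Paperback novel €12.68: books, buyer-exempt → 0% → €0.00
Dish soap €7.79: everything else → 7.5% → €0.58
Children's picture book €18.14: books, buyer-exempt → 0% → €0.00
Snow pants €86.97: clothing and footwear, buyer-exempt → 0% → €0.00
Pair of sandals €18.60: clothing and footwear, buyer-exempt → 0% → €0.00
Spiral notebook €4.57: everything else → 7.5% → €0.34
Canvas tote bag €17.39: everything else → 7.5% → €1.30
Phone case €21.61: everything else → 7.5% → €1.62
Blazer €114.73: clothing and footwear, buyer-exempt → 0% → €0.00
Winter coat €348.33: clothing and footwear, buyer-exempt → 0% → €0.00
Cookbook €17.34: books, buyer-exempt → 0% → €0.00
Travel guide €20.86: books, buyer-exempt → 0% → €0.00
Total tax = €0.58 + €0.34 + €1.30 + €1.62 = €3.84

€3.84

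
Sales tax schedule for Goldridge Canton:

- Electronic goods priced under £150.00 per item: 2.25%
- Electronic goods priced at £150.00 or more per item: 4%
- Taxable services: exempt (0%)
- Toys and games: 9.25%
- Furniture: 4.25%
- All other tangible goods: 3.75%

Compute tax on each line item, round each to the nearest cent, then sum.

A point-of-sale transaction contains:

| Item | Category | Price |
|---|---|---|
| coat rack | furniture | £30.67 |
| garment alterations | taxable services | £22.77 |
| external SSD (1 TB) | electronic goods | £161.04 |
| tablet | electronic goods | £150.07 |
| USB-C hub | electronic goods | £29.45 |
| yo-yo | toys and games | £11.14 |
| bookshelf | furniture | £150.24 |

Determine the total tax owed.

£21.82

Coat rack £30.67: furniture → 4.25% → £1.30
Garment alterations £22.77: taxable services → 0% → £0.00
External SSD (1 TB) £161.04: electronic goods, £150.00 or more → 4% → £6.44
Tablet £150.07: electronic goods, £150.00 or more → 4% → £6.00
USB-C hub £29.45: electronic goods, under £150.00 → 2.25% → £0.66
Yo-yo £11.14: toys and games → 9.25% → £1.03
Bookshelf £150.24: furniture → 4.25% → £6.39
Total tax = £1.30 + £6.44 + £6.00 + £0.66 + £1.03 + £6.39 = £21.82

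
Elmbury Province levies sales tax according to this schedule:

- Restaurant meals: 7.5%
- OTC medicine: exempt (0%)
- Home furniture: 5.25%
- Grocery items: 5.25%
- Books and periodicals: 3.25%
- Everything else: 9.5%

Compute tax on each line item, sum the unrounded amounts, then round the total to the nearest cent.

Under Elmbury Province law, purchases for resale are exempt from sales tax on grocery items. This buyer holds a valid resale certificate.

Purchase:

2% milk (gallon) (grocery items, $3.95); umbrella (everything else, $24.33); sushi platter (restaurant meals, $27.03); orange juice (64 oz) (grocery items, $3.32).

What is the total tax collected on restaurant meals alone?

Sushi platter $27.03: restaurant meals → 7.5% → $2.02725
Tax on restaurant meals: unrounded sum = $2.02725 → $2.03

$2.03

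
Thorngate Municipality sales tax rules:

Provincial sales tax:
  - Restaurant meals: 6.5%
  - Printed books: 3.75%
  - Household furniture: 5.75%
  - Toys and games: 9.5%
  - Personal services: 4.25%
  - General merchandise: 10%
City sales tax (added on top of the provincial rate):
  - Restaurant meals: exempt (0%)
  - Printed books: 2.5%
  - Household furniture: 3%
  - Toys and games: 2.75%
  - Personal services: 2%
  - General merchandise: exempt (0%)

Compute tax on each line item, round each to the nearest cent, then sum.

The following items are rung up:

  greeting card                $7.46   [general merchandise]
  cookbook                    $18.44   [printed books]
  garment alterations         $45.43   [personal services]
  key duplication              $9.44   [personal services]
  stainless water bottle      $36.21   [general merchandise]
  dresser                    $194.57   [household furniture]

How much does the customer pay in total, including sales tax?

Greeting card $7.46: general merchandise → 10% + 0% city = 10% → $0.75
Cookbook $18.44: printed books → 3.75% + 2.5% city = 6.25% → $1.15
Garment alterations $45.43: personal services → 4.25% + 2% city = 6.25% → $2.84
Key duplication $9.44: personal services → 4.25% + 2% city = 6.25% → $0.59
Stainless water bottle $36.21: general merchandise → 10% + 0% city = 10% → $3.62
Dresser $194.57: household furniture → 5.75% + 3% city = 8.75% → $17.02
Subtotal = $311.55; tax = $25.97; total due = $337.52

$337.52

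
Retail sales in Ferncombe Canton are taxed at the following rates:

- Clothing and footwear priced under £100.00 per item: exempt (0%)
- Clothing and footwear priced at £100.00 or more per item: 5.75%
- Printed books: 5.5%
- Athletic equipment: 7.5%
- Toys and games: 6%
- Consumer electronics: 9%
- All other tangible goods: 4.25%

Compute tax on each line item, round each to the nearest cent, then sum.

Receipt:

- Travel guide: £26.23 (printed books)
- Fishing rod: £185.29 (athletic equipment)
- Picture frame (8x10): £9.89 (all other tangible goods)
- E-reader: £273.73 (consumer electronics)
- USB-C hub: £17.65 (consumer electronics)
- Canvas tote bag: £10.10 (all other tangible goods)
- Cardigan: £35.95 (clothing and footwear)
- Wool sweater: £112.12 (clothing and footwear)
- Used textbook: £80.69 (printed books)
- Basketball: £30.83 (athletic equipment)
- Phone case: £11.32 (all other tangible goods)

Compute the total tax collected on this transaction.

Travel guide £26.23: printed books → 5.5% → £1.44
Fishing rod £185.29: athletic equipment → 7.5% → £13.90
Picture frame (8x10) £9.89: all other tangible goods → 4.25% → £0.42
E-reader £273.73: consumer electronics → 9% → £24.64
USB-C hub £17.65: consumer electronics → 9% → £1.59
Canvas tote bag £10.10: all other tangible goods → 4.25% → £0.43
Cardigan £35.95: clothing and footwear, under £100.00 → 0% → £0.00
Wool sweater £112.12: clothing and footwear, £100.00 or more → 5.75% → £6.45
Used textbook £80.69: printed books → 5.5% → £4.44
Basketball £30.83: athletic equipment → 7.5% → £2.31
Phone case £11.32: all other tangible goods → 4.25% → £0.48
Total tax = £1.44 + £13.90 + £0.42 + £24.64 + £1.59 + £0.43 + £6.45 + £4.44 + £2.31 + £0.48 = £56.10

£56.10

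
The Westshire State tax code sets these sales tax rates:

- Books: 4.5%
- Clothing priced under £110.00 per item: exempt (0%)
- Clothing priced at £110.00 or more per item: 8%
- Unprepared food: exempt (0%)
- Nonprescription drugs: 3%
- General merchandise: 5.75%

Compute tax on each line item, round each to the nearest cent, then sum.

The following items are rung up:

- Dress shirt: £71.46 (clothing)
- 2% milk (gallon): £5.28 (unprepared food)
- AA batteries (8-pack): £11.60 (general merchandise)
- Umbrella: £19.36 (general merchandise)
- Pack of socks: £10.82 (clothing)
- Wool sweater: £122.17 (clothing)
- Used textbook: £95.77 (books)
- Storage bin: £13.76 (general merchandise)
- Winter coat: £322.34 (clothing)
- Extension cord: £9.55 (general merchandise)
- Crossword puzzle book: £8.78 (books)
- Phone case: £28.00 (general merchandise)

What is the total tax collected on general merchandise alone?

£4.73

AA batteries (8-pack) £11.60: general merchandise → 5.75% → £0.67
Umbrella £19.36: general merchandise → 5.75% → £1.11
Storage bin £13.76: general merchandise → 5.75% → £0.79
Extension cord £9.55: general merchandise → 5.75% → £0.55
Phone case £28.00: general merchandise → 5.75% → £1.61
Tax on general merchandise = £0.67 + £1.11 + £0.79 + £0.55 + £1.61 = £4.73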